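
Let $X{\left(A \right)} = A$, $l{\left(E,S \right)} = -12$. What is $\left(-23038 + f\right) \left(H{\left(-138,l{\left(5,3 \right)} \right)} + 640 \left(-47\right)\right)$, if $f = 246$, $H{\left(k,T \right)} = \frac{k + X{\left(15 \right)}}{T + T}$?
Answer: $685466551$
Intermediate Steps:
$H{\left(k,T \right)} = \frac{15 + k}{2 T}$ ($H{\left(k,T \right)} = \frac{k + 15}{T + T} = \frac{15 + k}{2 T}$)
$\left(-23038 + f\right) \left(H{\left(-138,l{\left(5,3 \right)} \right)} + 640 \left(-47\right)\right) = \left(-23038 + 246\right) \left(\frac{15 - 138}{2 \left(-12\right)} + 640 \left(-47\right)\right) = - 22792 \left(\frac{1}{2} \left(- \frac{1}{12}\right) \left(-123\right) - 30080\right) = - 22792 \left(\frac{41}{8} - 30080\right) = \left(-22792\right) \left(- \frac{240599}{8}\right) = 685466551$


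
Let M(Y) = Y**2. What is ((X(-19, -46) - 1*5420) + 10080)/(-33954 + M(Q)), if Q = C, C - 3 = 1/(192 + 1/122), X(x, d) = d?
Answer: -2531843103750/18626643903641 ≈ -0.13593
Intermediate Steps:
C = 70397/23425 (C = 3 + 1/(192 + 1/122) = 3 + 1/(23425/122) = 3 + 122/23425 = 70397/23425 ≈ 3.0052)
Q = 70397/23425 ≈ 3.0052
((X(-19, -46) - 1*5420) + 10080)/(-33954 + M(Q)) = ((-46 - 1*5420) + 10080)/(-33954 + (70397/23425)**2) = ((-46 - 5420) + 10080)/(-33954 + 4955737609/548730625) = (-5466 + 10080)/(-18626643903641/548730625) = 4614*(-548730625/18626643903641) = -2531843103750/18626643903641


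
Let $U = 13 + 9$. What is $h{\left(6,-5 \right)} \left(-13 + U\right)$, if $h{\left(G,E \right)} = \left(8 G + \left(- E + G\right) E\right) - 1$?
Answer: $-72$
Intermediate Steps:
$U = 22$
$h{\left(G,E \right)} = -1 + 8 G + E \left(G - E\right)$ ($h{\left(G,E \right)} = \left(8 G + \left(G - E\right) E\right) - 1 = \left(8 G + E \left(G - E\right)\right) - 1 = -1 + 8 G + E \left(G - E\right)$)
$h{\left(6,-5 \right)} \left(-13 + U\right) = \left(-1 - \left(-5\right)^{2} + 8 \cdot 6 - 30\right) \left(-13 + 22\right) = \left(-1 - 25 + 48 - 30\right) 9 = \left(-8\right) 9 = -72$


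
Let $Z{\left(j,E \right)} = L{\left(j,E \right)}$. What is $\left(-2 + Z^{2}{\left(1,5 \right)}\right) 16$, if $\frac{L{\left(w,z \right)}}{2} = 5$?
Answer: $1568$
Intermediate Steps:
$L{\left(w,z \right)} = 10$ ($L{\left(w,z \right)} = 2 \cdot 5 = 10$)
$Z{\left(j,E \right)} = 10$
$\left(-2 + Z^{2}{\left(1,5 \right)}\right) 16 = \left(-2 + 10^{2}\right) 16 = \left(-2 + 100\right) 16 = 98 \cdot 16 = 1568$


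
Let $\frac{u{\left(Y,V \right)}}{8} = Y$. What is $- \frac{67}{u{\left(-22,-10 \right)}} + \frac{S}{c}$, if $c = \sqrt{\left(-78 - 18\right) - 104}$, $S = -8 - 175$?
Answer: $\frac{67}{176} + \frac{183 i \sqrt{2}}{20} \approx 0.38068 + 12.94 i$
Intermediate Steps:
$u{\left(Y,V \right)} = 8 Y$
$S = -183$ ($S = -8 - 175 = -183$)
$c = 10 i \sqrt{2}$ ($c = \sqrt{-96 - 104} = \sqrt{-200} = 10 i \sqrt{2} \approx 14.142 i$)
$- \frac{67}{u{\left(-22,-10 \right)}} + \frac{S}{c} = - \frac{67}{8 \left(-22\right)} - \frac{183}{10 i \sqrt{2}} = - \frac{67}{-176} - 183 \left(- \frac{i \sqrt{2}}{20}\right) = \left(-67\right) \left(- \frac{1}{176}\right) + \frac{183 i \sqrt{2}}{20} = \frac{67}{176} + \frac{183 i \sqrt{2}}{20}$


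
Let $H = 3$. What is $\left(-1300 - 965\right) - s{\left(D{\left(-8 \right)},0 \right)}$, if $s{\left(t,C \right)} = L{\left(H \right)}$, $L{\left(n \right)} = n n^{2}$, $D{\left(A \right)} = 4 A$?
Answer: $-2292$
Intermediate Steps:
$L{\left(n \right)} = n^{3}$
$s{\left(t,C \right)} = 27$ ($s{\left(t,C \right)} = 3^{3} = 27$)
$\left(-1300 - 965\right) - s{\left(D{\left(-8 \right)},0 \right)} = \left(-1300 - 965\right) - 27 = -2265 - 27 = -2292$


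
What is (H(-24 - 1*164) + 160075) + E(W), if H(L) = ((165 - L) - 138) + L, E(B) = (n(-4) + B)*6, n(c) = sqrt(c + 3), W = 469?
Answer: 162916 + 6*I ≈ 1.6292e+5 + 6.0*I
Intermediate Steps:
n(c) = sqrt(3 + c)
E(B) = 6*I + 6*B (E(B) = (sqrt(3 - 4) + B)*6 = (sqrt(-1) + B)*6 = (I + B)*6 = 6*I + 6*B)
H(L) = 27 (H(L) = (27 - L) + L = 27)
(H(-24 - 1*164) + 160075) + E(W) = (27 + 160075) + (6*I + 6*469) = 160102 + (6*I + 2814) = 160102 + (2814 + 6*I) = 162916 + 6*I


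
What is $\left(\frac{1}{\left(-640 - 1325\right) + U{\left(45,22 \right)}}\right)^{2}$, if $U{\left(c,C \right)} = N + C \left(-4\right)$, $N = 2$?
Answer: $\frac{1}{4206601} \approx 2.3772 \cdot 10^{-7}$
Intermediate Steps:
$U{\left(c,C \right)} = 2 - 4 C$ ($U{\left(c,C \right)} = 2 + C \left(-4\right) = 2 - 4 C$)
$\left(\frac{1}{\left(-640 - 1325\right) + U{\left(45,22 \right)}}\right)^{2} = \left(\frac{1}{\left(-640 - 1325\right) + \left(2 - 88\right)}\right)^{2} = \left(\frac{1}{-1965 - 86}\right)^{2} = \left(\frac{1}{-2051}\right)^{2} = \left(- \frac{1}{2051}\right)^{2} = \frac{1}{4206601}$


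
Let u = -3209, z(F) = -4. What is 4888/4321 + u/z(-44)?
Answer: 13885641/17284 ≈ 803.38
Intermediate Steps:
4888/4321 + u/z(-44) = 4888/4321 - 3209/(-4) = 4888*(1/4321) - 3209*(-¼) = 4888/4321 + 3209/4 = 13885641/17284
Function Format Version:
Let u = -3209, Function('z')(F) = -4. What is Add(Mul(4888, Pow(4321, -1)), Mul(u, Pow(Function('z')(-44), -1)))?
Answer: Rational(13885641, 17284) ≈ 803.38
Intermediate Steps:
Add(Mul(4888, Pow(4321, -1)), Mul(u, Pow(Function('z')(-44), -1))) = Add(Mul(4888, Pow(4321, -1)), Mul(-3209, Pow(-4, -1))) = Add(Mul(4888, Rational(1, 4321)), Mul(-3209, Rational(-1, 4))) = Add(Rational(4888, 4321), Rational(3209, 4)) = Rational(13885641, 17284)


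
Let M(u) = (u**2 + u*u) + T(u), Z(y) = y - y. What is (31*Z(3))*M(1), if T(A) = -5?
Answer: 0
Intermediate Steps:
Z(y) = 0
M(u) = -5 + 2*u**2 (M(u) = (u**2 + u*u) - 5 = (u**2 + u**2) - 5 = 2*u**2 - 5 = -5 + 2*u**2)
(31*Z(3))*M(1) = (31*0)*(-5 + 2*1**2) = 0*(-5 + 2*1) = 0*(-5 + 2) = 0*(-3) = 0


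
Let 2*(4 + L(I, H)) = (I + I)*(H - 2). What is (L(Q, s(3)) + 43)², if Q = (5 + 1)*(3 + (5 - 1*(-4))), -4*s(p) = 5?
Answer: 38025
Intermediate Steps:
s(p) = -5/4 (s(p) = -¼*5 = -5/4)
Q = 72 (Q = 6*(3 + (5 + 4)) = 6*(3 + 9) = 6*12 = 72)
L(I, H) = -4 + I*(-2 + H) (L(I, H) = -4 + ((I + I)*(H - 2))/2 = -4 + ((2*I)*(-2 + H))/2 = -4 + (2*I*(-2 + H))/2 = -4 + I*(-2 + H))
(L(Q, s(3)) + 43)² = ((-4 - 2*72 - 5/4*72) + 43)² = ((-4 - 144 - 90) + 43)² = (-238 + 43)² = (-195)² = 38025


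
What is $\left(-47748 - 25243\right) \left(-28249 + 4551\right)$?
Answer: $1729740718$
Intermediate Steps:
$\left(-47748 - 25243\right) \left(-28249 + 4551\right) = \left(-72991\right) \left(-23698\right) = 1729740718$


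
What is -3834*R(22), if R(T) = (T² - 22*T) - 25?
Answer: 95850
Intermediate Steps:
R(T) = -25 + T² - 22*T
-3834*R(22) = -3834*(-25 + 22² - 22*22) = -3834*(-25 + 484 - 484) = -3834*(-25) = 95850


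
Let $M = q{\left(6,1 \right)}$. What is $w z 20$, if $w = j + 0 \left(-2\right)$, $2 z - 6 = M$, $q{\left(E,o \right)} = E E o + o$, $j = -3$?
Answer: $-1290$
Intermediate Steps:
$q{\left(E,o \right)} = o + o E^{2}$ ($q{\left(E,o \right)} = E^{2} o + o = o E^{2} + o = o + o E^{2}$)
$M = 37$ ($M = 1 \left(1 + 6^{2}\right) = 1 \left(1 + 36\right) = 1 \cdot 37 = 37$)
$z = \frac{43}{2}$ ($z = 3 + \frac{1}{2} \cdot 37 = 3 + \frac{37}{2} = \frac{43}{2} \approx 21.5$)
$w = -3$ ($w = -3 + 0 \left(-2\right) = -3 + 0 = -3$)
$w z 20 = \left(-3\right) \frac{43}{2} \cdot 20 = \left(- \frac{129}{2}\right) 20 = -1290$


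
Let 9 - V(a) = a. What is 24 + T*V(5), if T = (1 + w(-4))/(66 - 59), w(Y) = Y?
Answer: 156/7 ≈ 22.286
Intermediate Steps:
T = -3/7 (T = (1 - 4)/(66 - 59) = -3/7 ≈ -0.42857)
V(a) = 9 - a
24 + T*V(5) = 24 - 3*(9 - 1*5)/7 = 24 - 3*(9 - 5)/7 = 24 - 3/7*4 = 24 - 12/7 = 156/7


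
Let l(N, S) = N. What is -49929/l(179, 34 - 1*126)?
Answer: -49929/179 ≈ -278.93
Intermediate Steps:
-49929/l(179, 34 - 1*126) = -49929/179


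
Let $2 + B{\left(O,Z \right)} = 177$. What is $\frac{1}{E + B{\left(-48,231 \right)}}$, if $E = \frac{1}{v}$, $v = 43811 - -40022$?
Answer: $\frac{83833}{14670776} \approx 0.0057143$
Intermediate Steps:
$v = 83833$ ($v = 43811 + 40022 = 83833$)
$B{\left(O,Z \right)} = 175$ ($B{\left(O,Z \right)} = -2 + 177 = 175$)
$E = \frac{1}{83833} \approx 1.1928 \cdot 10^{-5}$
$\frac{1}{E + B{\left(-48,231 \right)}} = \frac{1}{\frac{1}{83833} + 175} = \frac{1}{\frac{14670776}{83833}} = \frac{83833}{14670776}$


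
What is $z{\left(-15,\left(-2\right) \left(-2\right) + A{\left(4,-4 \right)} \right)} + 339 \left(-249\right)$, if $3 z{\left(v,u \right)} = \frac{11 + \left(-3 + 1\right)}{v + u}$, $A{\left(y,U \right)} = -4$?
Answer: $- \frac{422056}{5} \approx -84411.0$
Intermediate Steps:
$z{\left(v,u \right)} = \frac{3}{u + v}$ ($z{\left(v,u \right)} = \frac{\left(11 + \left(-3 + 1\right)\right) \frac{1}{v + u}}{3} = \frac{\left(11 - 2\right) \frac{1}{u + v}}{3} = \frac{9 \frac{1}{u + v}}{3} = \frac{3}{u + v}$)
$z{\left(-15,\left(-2\right) \left(-2\right) + A{\left(4,-4 \right)} \right)} + 339 \left(-249\right) = \frac{3}{\left(\left(-2\right) \left(-2\right) - 4\right) - 15} + 339 \left(-249\right) = \frac{3}{\left(4 - 4\right) - 15} - 84411 = \frac{3}{0 - 15} - 84411 = \frac{3}{-15} - 84411 = 3 \left(- \frac{1}{15}\right) - 84411 = - \frac{1}{5} - 84411 = - \frac{422056}{5}$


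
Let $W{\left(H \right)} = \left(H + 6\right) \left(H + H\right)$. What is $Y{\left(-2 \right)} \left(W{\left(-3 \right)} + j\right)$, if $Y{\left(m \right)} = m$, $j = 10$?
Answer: $16$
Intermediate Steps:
$W{\left(H \right)} = 2 H \left(6 + H\right)$ ($W{\left(H \right)} = \left(6 + H\right) 2 H = 2 H \left(6 + H\right)$)
$Y{\left(-2 \right)} \left(W{\left(-3 \right)} + j\right) = - 2 \left(2 \left(-3\right) \left(6 - 3\right) + 10\right) = - 2 \left(2 \left(-3\right) 3 + 10\right) = - 2 \left(-18 + 10\right) = \left(-2\right) \left(-8\right) = 16$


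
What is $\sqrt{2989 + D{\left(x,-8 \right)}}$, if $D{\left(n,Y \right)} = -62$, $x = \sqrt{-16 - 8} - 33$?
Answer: $\sqrt{2927} \approx 54.102$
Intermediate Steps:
$x = -33 + 2 i \sqrt{6}$ ($x = \sqrt{-24} - 33 = 2 i \sqrt{6} - 33 = -33 + 2 i \sqrt{6} \approx -33.0 + 4.899 i$)
$\sqrt{2989 + D{\left(x,-8 \right)}} = \sqrt{2989 - 62} = \sqrt{2927}$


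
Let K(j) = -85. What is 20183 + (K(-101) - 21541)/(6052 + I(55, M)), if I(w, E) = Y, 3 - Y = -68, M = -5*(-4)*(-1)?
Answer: 123558883/6123 ≈ 20179.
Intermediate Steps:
M = -20 (M = 20*(-1) = -20)
Y = 71 (Y = 3 - 1*(-68) = 3 + 68 = 71)
I(w, E) = 71
20183 + (K(-101) - 21541)/(6052 + I(55, M)) = 20183 + (-85 - 21541)/(6052 + 71) = 20183 - 21626/6123 = 123558883/6123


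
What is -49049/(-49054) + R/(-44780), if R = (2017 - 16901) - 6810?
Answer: 407573962/274579765 ≈ 1.4844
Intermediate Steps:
R = -21694 (R = -14884 - 6810 = -21694)
-49049/(-49054) + R/(-44780) = -49049/(-49054) - 21694/(-44780) = -49049*(-1/49054) - 21694*(-1/44780) = 49049/49054 + 10847/22390 = 407573962/274579765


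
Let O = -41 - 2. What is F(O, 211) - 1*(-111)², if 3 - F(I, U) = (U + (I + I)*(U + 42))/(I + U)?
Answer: -2047877/168 ≈ -12190.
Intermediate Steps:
O = -43
F(I, U) = 3 - (U + 2*I*(42 + U))/(I + U) (F(I, U) = 3 - (U + (I + I)*(U + 42))/(I + U) = 3 - (U + (2*I)*(42 + U))/(I + U) = 3 - (U + 2*I*(42 + U))/(I + U))
F(O, 211) - 1*(-111)² = (-81*(-43) + 2*211 - 2*(-43)*211)/(-43 + 211) - 1*(-111)² = (3483 + 422 + 18146)/168 - 1*12321 = (1/168)*22051 - 12321 = 22051/168 - 12321 = -2047877/168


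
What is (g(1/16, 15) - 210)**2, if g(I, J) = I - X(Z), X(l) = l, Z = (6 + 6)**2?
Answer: 32069569/256 ≈ 1.2527e+5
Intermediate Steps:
Z = 144 (Z = 12**2 = 144)
g(I, J) = -144 + I (g(I, J) = I - 1*144 = I - 144 = -144 + I)
(g(1/16, 15) - 210)**2 = ((-144 + 1/16) - 210)**2 = (-2303/16 - 210)**2 = (-5663/16)**2 = 32069569/256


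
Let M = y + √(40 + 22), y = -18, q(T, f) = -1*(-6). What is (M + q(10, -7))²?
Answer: (12 - √62)² ≈ 17.024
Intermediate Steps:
q(T, f) = 6
M = -18 + √62 (M = -18 + √(40 + 22) = -18 + √62 ≈ -10.126)
(M + q(10, -7))² = ((-18 + √62) + 6)² = (-12 + √62)²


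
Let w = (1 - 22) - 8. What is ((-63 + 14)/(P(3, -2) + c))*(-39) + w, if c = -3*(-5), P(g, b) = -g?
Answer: 521/4 ≈ 130.25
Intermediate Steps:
c = 15
w = -29 (w = -21 - 8 = -29)
((-63 + 14)/(P(3, -2) + c))*(-39) + w = ((-63 + 14)/(-1*3 + 15))*(-39) - 29 = -49/(-3 + 15)*(-39) - 29 = -49/12*(-39) - 29 = 637/4 - 29 = 521/4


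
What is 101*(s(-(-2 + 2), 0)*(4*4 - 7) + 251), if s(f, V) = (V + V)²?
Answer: 25351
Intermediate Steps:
s(f, V) = 4*V² (s(f, V) = (2*V)² = 4*V²)
101*(s(-(-2 + 2), 0)*(4*4 - 7) + 251) = 101*((4*0²)*(4*4 - 7) + 251) = 101*((4*0)*(16 - 7) + 251) = 101*(0*9 + 251) = 101*(0 + 251) = 101*251 = 25351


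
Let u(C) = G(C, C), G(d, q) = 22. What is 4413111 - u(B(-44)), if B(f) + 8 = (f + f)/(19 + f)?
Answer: 4413089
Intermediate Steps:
B(f) = -8 + 2*f/(19 + f) (B(f) = -8 + (f + f)/(19 + f) = -8 + (2*f)/(19 + f) = -8 + 2*f/(19 + f))
u(C) = 22
4413111 - u(B(-44)) = 4413111 - 1*22 = 4413111 - 22 = 4413089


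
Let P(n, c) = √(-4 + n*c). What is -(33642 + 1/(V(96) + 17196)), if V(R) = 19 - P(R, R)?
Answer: -9969706228561/296347013 - 14*√47/296347013 ≈ -33642.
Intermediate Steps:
P(n, c) = √(-4 + c*n)
V(R) = 19 - √(-4 + R²) (V(R) = 19 - √(-4 + R*R) = 19 - √(-4 + R²))
-(33642 + 1/(V(96) + 17196)) = -(33642 + 1/((19 - √(-4 + 96²)) + 17196)) = -(33642 + 1/((19 - √(-4 + 9216)) + 17196)) = -(33642 + 1/((19 - √9212) + 17196)) = -(33642 + 1/((19 - 14*√47) + 17196)) = -(33642 + 1/(17215 - 14*√47)) = -33642 - 1/(17215 - 14*√47)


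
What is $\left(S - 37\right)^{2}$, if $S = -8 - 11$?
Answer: $3136$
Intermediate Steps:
$S = -19$
$\left(S - 37\right)^{2} = \left(-19 - 37\right)^{2} = \left(-56\right)^{2} = 3136$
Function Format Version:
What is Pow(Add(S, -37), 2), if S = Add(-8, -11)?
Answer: 3136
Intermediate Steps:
S = -19
Pow(Add(S, -37), 2) = Pow(Add(-19, -37), 2) = Pow(-56, 2) = 3136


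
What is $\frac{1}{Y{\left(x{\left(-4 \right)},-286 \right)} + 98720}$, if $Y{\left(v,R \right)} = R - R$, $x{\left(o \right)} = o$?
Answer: $\frac{1}{98720} \approx 1.013 \cdot 10^{-5}$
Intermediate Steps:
$Y{\left(v,R \right)} = 0$
$\frac{1}{Y{\left(x{\left(-4 \right)},-286 \right)} + 98720} = \frac{1}{0 + 98720} = \frac{1}{98720}$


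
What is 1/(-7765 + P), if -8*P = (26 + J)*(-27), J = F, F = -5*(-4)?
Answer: -4/30439 ≈ -0.00013141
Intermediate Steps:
F = 20
J = 20
P = 621/4 (P = -(26 + 20)*(-27)/8 = -23*(-27)/4 = -⅛*(-1242) = 621/4 ≈ 155.25)
1/(-7765 + P) = 1/(-7765 + 621/4) = 1/(-30439/4) = -4/30439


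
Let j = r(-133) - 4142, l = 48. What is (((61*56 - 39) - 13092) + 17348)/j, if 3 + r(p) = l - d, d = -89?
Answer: -7633/4008 ≈ -1.9044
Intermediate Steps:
r(p) = 134 (r(p) = -3 + (48 - 1*(-89)) = -3 + (48 + 89) = -3 + 137 = 134)
j = -4008 (j = 134 - 4142 = -4008)
(((61*56 - 39) - 13092) + 17348)/j = (((61*56 - 39) - 13092) + 17348)/(-4008) = (((3416 - 39) - 13092) + 17348)*(-1/4008) = ((3377 - 13092) + 17348)*(-1/4008) = (-9715 + 17348)*(-1/4008) = 7633*(-1/4008) = -7633/4008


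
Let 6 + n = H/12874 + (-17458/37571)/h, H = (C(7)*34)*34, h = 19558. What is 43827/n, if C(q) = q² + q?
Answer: -705107150405053/15631417497 ≈ -45108.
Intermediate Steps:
C(q) = q + q²
H = 64736 (H = ((7*(1 + 7))*34)*34 = ((7*8)*34)*34 = (56*34)*34 = 1904*34 = 64736)
n = -328259767437/337856804219 (n = -6 + (64736/12874 - 17458/37571/19558) = -6 + (64736*(1/12874) - 17458*1/37571*(1/19558)) = -6 + (32368/6437 - 17458/37571*1/19558) = -6 + (32368/6437 - 1247/52486687) = -6 + 1698881057877/337856804219 = -328259767437/337856804219 ≈ -0.97159)
43827/n = 43827/(-328259767437/337856804219) = 43827*(-337856804219/328259767437) = -705107150405053/15631417497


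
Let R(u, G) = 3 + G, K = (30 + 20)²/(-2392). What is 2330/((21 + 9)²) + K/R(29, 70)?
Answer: 2528783/982215 ≈ 2.5746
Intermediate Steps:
K = -625/598 (K = 50²*(-1/2392) = 2500*(-1/2392) = -625/598 ≈ -1.0452)
2330/((21 + 9)²) + K/R(29, 70) = 2330/((21 + 9)²) - 625/(598*(3 + 70)) = 2330/(30²) - 625/598/73 = 2330/900 - 625/598*1/73 = 2330*(1/900) - 625/43654 = 233/90 - 625/43654 = 2528783/982215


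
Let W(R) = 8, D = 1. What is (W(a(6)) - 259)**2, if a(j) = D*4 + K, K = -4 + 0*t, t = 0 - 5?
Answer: 63001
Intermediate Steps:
t = -5
K = -4 (K = -4 + 0*(-5) = -4 + 0 = -4)
a(j) = 0 (a(j) = 1*4 - 4 = 4 - 4 = 0)
(W(a(6)) - 259)**2 = (8 - 259)**2 = (-251)**2 = 63001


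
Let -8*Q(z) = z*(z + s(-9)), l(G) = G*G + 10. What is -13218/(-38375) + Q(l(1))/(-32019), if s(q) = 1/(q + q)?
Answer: 61027867073/176936994000 ≈ 0.34491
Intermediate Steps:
s(q) = 1/(2*q)
l(G) = 10 + G² (l(G) = G² + 10 = 10 + G²)
Q(z) = -z*(-1/18 + z)/8 (Q(z) = -z*(z + (½)/(-9))/8 = -z*(z + (½)*(-⅑))/8 = -z*(z - 1/18)/8 = -z*(-1/18 + z)/8)
-13218/(-38375) + Q(l(1))/(-32019) = -13218/(-38375) + ((10 + 1²)*(1 - 18*(10 + 1²))/144)/(-32019) = -13218*(-1/38375) + ((10 + 1)*(1 - 18*(10 + 1))/144)*(-1/32019) = 13218/38375 + ((1/144)*11*(1 - 18*11))*(-1/32019) = 13218/38375 + ((1/144)*11*(1 - 198))*(-1/32019) = 13218/38375 + ((1/144)*11*(-197))*(-1/32019) = 13218/38375 - 2167/144*(-1/32019) = 13218/38375 + 2167/4610736 = 61027867073/176936994000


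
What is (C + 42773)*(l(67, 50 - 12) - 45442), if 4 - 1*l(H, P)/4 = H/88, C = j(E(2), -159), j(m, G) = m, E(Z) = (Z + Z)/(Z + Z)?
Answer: -21375001893/11 ≈ -1.9432e+9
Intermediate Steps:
E(Z) = 1 (E(Z) = (2*Z)/((2*Z)) = (2*Z)*(1/(2*Z)) = 1)
C = 1
l(H, P) = 16 - H/22 (l(H, P) = 16 - 4*H/88 = 16 - H/22)
(C + 42773)*(l(67, 50 - 12) - 45442) = (1 + 42773)*((16 - 1/22*67) - 45442) = 42774*((16 - 67/22) - 45442) = 42774*(285/22 - 45442) = 42774*(-999439/22) = -21375001893/11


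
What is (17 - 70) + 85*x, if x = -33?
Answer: -2858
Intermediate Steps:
(17 - 70) + 85*x = (17 - 70) + 85*(-33) = -53 - 2805 = -2858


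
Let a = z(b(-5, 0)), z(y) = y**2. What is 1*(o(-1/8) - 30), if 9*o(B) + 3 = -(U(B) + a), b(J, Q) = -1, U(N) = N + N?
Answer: -365/12 ≈ -30.417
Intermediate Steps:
U(N) = 2*N
a = 1 (a = (-1)**2 = 1)
o(B) = -4/9 - 2*B/9 (o(B) = -1/3 + (-(2*B + 1))/9 = -1/3 + (-(1 + 2*B))/9 = -1/3 + (-1 - 2*B)/9 = -1/3 + (-1/9 - 2*B/9) = -4/9 - 2*B/9)
1*(o(-1/8) - 30) = 1*((-4/9 - (-2)/(9*8)) - 30) = 1*((-4/9 - 2/9*(-1/8)) - 30) = 1*((-4/9 + 1/36) - 30) = 1*(-5/12 - 30) = 1*(-365/12) = -365/12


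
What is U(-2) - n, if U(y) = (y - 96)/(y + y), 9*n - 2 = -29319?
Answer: 59075/18 ≈ 3281.9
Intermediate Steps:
n = -29317/9 (n = 2/9 + (1/9)*(-29319) = 2/9 - 9773/3 = -29317/9 ≈ -3257.4)
U(y) = (-96 + y)/(2*y) (U(y) = (-96 + y)/((2*y)) = (-96 + y)*(1/(2*y)) = (-96 + y)/(2*y))
U(-2) - n = (1/2)*(-96 - 2)/(-2) - 1*(-29317/9) = (1/2)*(-1/2)*(-98) + 29317/9 = 49/2 + 29317/9 = 59075/18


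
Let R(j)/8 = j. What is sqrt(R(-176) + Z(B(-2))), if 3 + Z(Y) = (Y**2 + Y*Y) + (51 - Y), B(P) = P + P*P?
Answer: I*sqrt(1354) ≈ 36.797*I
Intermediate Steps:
R(j) = 8*j
B(P) = P + P**2
Z(Y) = 48 - Y + 2*Y**2 (Z(Y) = -3 + ((Y**2 + Y*Y) + (51 - Y)) = -3 + ((Y**2 + Y**2) + (51 - Y)) = -3 + (2*Y**2 + (51 - Y)) = -3 + (51 - Y + 2*Y**2) = 48 - Y + 2*Y**2)
sqrt(R(-176) + Z(B(-2))) = sqrt(8*(-176) + (48 - (-2)*(1 - 2) + 2*(-2*(1 - 2))**2)) = sqrt(-1408 + (48 - (-2)*(-1) + 2*(-2*(-1))**2)) = sqrt(-1408 + (48 - 1*2 + 2*2**2)) = sqrt(-1408 + (48 - 2 + 2*4)) = sqrt(-1408 + (48 - 2 + 8)) = sqrt(-1408 + 54) = sqrt(-1354) = I*sqrt(1354)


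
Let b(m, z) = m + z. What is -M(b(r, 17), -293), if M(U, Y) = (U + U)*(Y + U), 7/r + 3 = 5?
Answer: 22345/2 ≈ 11173.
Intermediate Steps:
r = 7/2 (r = 7/(-3 + 5) = 7/2 ≈ 3.5000)
M(U, Y) = 2*U*(U + Y) (M(U, Y) = (2*U)*(U + Y) = 2*U*(U + Y))
-M(b(r, 17), -293) = -2*(7/2 + 17)*((7/2 + 17) - 293) = -2*41*(41/2 - 293)/2 = -2*41*(-545)/(2*2) = -1*(-22345/2) = 22345/2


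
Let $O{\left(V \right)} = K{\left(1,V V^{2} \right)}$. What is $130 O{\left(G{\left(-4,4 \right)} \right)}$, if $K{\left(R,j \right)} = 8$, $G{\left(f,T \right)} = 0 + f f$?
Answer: $1040$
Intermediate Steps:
$G{\left(f,T \right)} = f^{2}$ ($G{\left(f,T \right)} = 0 + f^{2} = f^{2}$)
$O{\left(V \right)} = 8$
$130 O{\left(G{\left(-4,4 \right)} \right)} = 130 \cdot 8 = 1040$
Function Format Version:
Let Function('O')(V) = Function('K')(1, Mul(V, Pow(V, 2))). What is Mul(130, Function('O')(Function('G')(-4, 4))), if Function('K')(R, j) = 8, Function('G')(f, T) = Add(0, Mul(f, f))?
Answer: 1040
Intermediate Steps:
Function('G')(f, T) = Pow(f, 2) (Function('G')(f, T) = Add(0, Pow(f, 2)) = Pow(f, 2))
Function('O')(V) = 8
Mul(130, Function('O')(Function('G')(-4, 4))) = Mul(130, 8) = 1040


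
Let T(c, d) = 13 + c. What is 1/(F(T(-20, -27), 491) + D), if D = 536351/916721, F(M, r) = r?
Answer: 916721/450646362 ≈ 0.0020342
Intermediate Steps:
D = 536351/916721 (D = 536351*(1/916721) = 536351/916721 ≈ 0.58508)
1/(F(T(-20, -27), 491) + D) = 1/(491 + 536351/916721) = 1/(450646362/916721) = 916721/450646362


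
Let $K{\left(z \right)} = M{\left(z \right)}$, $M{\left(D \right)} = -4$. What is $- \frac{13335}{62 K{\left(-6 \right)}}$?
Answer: $\frac{13335}{248} \approx 53.77$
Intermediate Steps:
$K{\left(z \right)} = -4$
$- \frac{13335}{62 K{\left(-6 \right)}} = - \frac{13335}{62 \left(-4\right)} = - \frac{13335}{-248} = \left(-13335\right) \left(- \frac{1}{248}\right) = \frac{13335}{248}$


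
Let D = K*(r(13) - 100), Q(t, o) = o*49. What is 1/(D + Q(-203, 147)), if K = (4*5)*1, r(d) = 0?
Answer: 1/5203 ≈ 0.00019220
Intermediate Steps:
Q(t, o) = 49*o
K = 20 (K = 20*1 = 20)
D = -2000 (D = 20*(0 - 100) = 20*(-100) = -2000)
1/(D + Q(-203, 147)) = 1/(-2000 + 49*147) = 1/(-2000 + 7203) = 1/5203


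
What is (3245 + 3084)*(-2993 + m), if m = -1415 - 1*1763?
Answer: -39056259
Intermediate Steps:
m = -3178 (m = -1415 - 1763 = -3178)
(3245 + 3084)*(-2993 + m) = (3245 + 3084)*(-2993 - 3178) = 6329*(-6171) = -39056259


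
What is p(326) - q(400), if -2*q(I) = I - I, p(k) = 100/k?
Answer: 50/163 ≈ 0.30675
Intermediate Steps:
q(I) = 0 (q(I) = -(I - I)/2 = -½*0 = 0)
p(326) - q(400) = 100/326 - 1*0 = 100*(1/326) + 0 = 50/163 + 0 = 50/163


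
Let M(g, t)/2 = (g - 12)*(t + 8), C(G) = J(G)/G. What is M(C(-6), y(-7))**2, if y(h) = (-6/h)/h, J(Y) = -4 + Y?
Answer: 572740624/21609 ≈ 26505.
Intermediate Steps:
C(G) = (-4 + G)/G
y(h) = -6/h**2
M(g, t) = 2*(-12 + g)*(8 + t) (M(g, t) = 2*((g - 12)*(t + 8)) = 2*((-12 + g)*(8 + t)) = 2*(-12 + g)*(8 + t))
M(C(-6), y(-7))**2 = (-192 - (-144)/(-7)**2 + 16*((-4 - 6)/(-6)) + 2*((-4 - 6)/(-6))*(-6/(-7)**2))**2 = (-192 - (-144)/49 + 16*(-1/6*(-10)) + 2*(-1/6*(-10))*(-6*1/49))**2 = (-192 - 24*(-6/49) + 16*(5/3) + 2*(5/3)*(-6/49))**2 = (-192 + 144/49 + 80/3 - 20/49)**2 = (-23932/147)**2 = 572740624/21609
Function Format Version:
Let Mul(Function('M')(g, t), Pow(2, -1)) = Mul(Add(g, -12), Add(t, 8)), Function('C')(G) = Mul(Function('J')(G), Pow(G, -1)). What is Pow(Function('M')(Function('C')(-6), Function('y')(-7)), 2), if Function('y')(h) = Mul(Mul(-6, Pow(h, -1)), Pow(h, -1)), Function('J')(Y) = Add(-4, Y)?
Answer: Rational(572740624, 21609) ≈ 26505.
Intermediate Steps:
Function('C')(G) = Mul(Pow(G, -1), Add(-4, G)) (Function('C')(G) = Mul(Add(-4, G), Pow(G, -1)) = Mul(Pow(G, -1), Add(-4, G)))
Function('y')(h) = Mul(-6, Pow(h, -2))
Function('M')(g, t) = Mul(2, Add(-12, g), Add(8, t)) (Function('M')(g, t) = Mul(2, Mul(Add(g, -12), Add(t, 8))) = Mul(2, Mul(Add(-12, g), Add(8, t))) = Mul(2, Add(-12, g), Add(8, t)))
Pow(Function('M')(Function('C')(-6), Function('y')(-7)), 2) = Pow(Add(-192, Mul(-24, Mul(-6, Pow(-7, -2))), Mul(16, Mul(Pow(-6, -1), Add(-4, -6))), Mul(2, Mul(Pow(-6, -1), Add(-4, -6)), Mul(-6, Pow(-7, -2)))), 2) = Pow(Add(-192, Mul(-24, Mul(-6, Rational(1, 49))), Mul(16, Mul(Rational(-1, 6), -10)), Mul(2, Mul(Rational(-1, 6), -10), Mul(-6, Rational(1, 49)))), 2) = Pow(Add(-192, Mul(-24, Rational(-6, 49)), Mul(16, Rational(5, 3)), Mul(2, Rational(5, 3), Rational(-6, 49))), 2) = Pow(Add(-192, Rational(144, 49), Rational(80, 3), Rational(-20, 49)), 2) = Pow(Rational(-23932, 147), 2) = Rational(572740624, 21609)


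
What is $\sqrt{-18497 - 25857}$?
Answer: $i \sqrt{44354} \approx 210.6 i$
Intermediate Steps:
$\sqrt{-18497 - 25857} = \sqrt{-44354} = i \sqrt{44354}$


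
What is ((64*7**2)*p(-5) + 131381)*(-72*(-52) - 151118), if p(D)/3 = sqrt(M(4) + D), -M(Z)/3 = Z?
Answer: -19362143494 - 1386494592*I*sqrt(17) ≈ -1.9362e+10 - 5.7167e+9*I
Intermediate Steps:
M(Z) = -3*Z
p(D) = 3*sqrt(-12 + D) (p(D) = 3*sqrt(-3*4 + D) = 3*sqrt(-12 + D))
((64*7**2)*p(-5) + 131381)*(-72*(-52) - 151118) = ((64*7**2)*(3*sqrt(-12 - 5)) + 131381)*(-72*(-52) - 151118) = ((64*49)*(3*sqrt(-17)) + 131381)*(3744 - 151118) = (3136*(3*(I*sqrt(17))) + 131381)*(-147374) = (3136*(3*I*sqrt(17)) + 131381)*(-147374) = (9408*I*sqrt(17) + 131381)*(-147374) = (131381 + 9408*I*sqrt(17))*(-147374) = -19362143494 - 1386494592*I*sqrt(17)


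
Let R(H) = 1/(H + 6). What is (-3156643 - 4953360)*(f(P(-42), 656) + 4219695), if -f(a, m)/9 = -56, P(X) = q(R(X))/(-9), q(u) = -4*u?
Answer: -34225826550597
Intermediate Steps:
R(H) = 1/(6 + H)
P(X) = 4/(9*(6 + X)) (P(X) = -4/(6 + X)/(-9) = -4/(6 + X)*(-⅑) = 4/(9*(6 + X)))
f(a, m) = 504 (f(a, m) = -9*(-56) = 504)
(-3156643 - 4953360)*(f(P(-42), 656) + 4219695) = (-3156643 - 4953360)*(504 + 4219695) = -8110003*4220199 = -34225826550597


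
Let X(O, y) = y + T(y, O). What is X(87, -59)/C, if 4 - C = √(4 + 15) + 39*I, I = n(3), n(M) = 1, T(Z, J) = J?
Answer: -490/603 + 14*√19/603 ≈ -0.71140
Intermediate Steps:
I = 1
X(O, y) = O + y (X(O, y) = y + O = O + y)
C = -35 - √19 (C = 4 - (√(4 + 15) + 39*1) = 4 - (√19 + 39) = 4 - (39 + √19) = 4 + (-39 - √19) = -35 - √19 ≈ -39.359)
X(87, -59)/C = (87 - 59)/(-35 - √19) = 28/(-35 - √19)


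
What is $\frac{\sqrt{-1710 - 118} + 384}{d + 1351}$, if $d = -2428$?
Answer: $- \frac{128}{359} - \frac{2 i \sqrt{457}}{1077} \approx -0.35655 - 0.039698 i$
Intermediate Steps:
$\frac{\sqrt{-1710 - 118} + 384}{d + 1351} = \frac{\sqrt{-1710 - 118} + 384}{-2428 + 1351} = \frac{\sqrt{-1828} + 384}{-1077} = \left(2 i \sqrt{457} + 384\right) \left(- \frac{1}{1077}\right) = \left(384 + 2 i \sqrt{457}\right) \left(- \frac{1}{1077}\right) = - \frac{128}{359} - \frac{2 i \sqrt{457}}{1077}$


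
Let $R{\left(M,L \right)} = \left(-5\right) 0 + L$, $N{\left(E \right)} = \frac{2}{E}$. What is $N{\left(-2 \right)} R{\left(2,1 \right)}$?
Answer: $-1$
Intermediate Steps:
$R{\left(M,L \right)} = L$ ($R{\left(M,L \right)} = 0 + L = L$)
$N{\left(-2 \right)} R{\left(2,1 \right)} = \frac{2}{-2} \cdot 1 = 2 \left(- \frac{1}{2}\right) 1 = \left(-1\right) 1 = -1$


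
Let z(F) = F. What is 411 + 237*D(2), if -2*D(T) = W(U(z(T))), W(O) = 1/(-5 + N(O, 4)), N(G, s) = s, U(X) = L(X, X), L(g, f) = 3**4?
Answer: 1059/2 ≈ 529.50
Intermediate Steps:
L(g, f) = 81
U(X) = 81
W(O) = -1 (W(O) = 1/(-5 + 4) = 1/(-1) = -1)
D(T) = 1/2 (D(T) = -1/2*(-1) = 1/2)
411 + 237*D(2) = 411 + 237*(1/2) = 411 + 237/2 = 1059/2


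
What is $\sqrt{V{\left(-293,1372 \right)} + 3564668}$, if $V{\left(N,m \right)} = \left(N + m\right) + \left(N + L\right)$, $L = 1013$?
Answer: $\sqrt{3566467} \approx 1888.5$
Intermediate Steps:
$V{\left(N,m \right)} = 1013 + m + 2 N$ ($V{\left(N,m \right)} = \left(N + m\right) + \left(N + 1013\right) = \left(N + m\right) + \left(1013 + N\right) = 1013 + m + 2 N$)
$\sqrt{V{\left(-293,1372 \right)} + 3564668} = \sqrt{\left(1013 + 1372 + 2 \left(-293\right)\right) + 3564668} = \sqrt{\left(1013 + 1372 - 586\right) + 3564668} = \sqrt{1799 + 3564668} = \sqrt{3566467}$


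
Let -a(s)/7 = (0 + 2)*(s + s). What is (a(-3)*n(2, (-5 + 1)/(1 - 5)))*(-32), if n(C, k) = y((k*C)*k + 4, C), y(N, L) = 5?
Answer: -13440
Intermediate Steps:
n(C, k) = 5
a(s) = -28*s (a(s) = -7*(0 + 2)*(s + s) = -14*2*s = -28*s)
(a(-3)*n(2, (-5 + 1)/(1 - 5)))*(-32) = (-28*(-3)*5)*(-32) = (84*5)*(-32) = 420*(-32) = -13440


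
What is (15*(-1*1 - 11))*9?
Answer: -1620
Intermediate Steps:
(15*(-1*1 - 11))*9 = (15*(-1 - 11))*9 = (15*(-12))*9 = -180*9 = -1620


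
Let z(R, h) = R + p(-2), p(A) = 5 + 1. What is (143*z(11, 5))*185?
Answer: 449735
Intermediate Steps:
p(A) = 6
z(R, h) = 6 + R (z(R, h) = R + 6 = 6 + R)
(143*z(11, 5))*185 = (143*(6 + 11))*185 = (143*17)*185 = 2431*185 = 449735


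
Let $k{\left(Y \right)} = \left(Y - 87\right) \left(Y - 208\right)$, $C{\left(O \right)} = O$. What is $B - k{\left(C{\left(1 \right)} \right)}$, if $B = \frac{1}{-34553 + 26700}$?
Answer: $- \frac{139799107}{7853} \approx -17802.0$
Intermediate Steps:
$B = - \frac{1}{7853}$ ($B = \frac{1}{-7853} = - \frac{1}{7853} \approx -0.00012734$)
$k{\left(Y \right)} = \left(-208 + Y\right) \left(-87 + Y\right)$ ($k{\left(Y \right)} = \left(-87 + Y\right) \left(-208 + Y\right) = \left(-208 + Y\right) \left(-87 + Y\right)$)
$B - k{\left(C{\left(1 \right)} \right)} = - \frac{1}{7853} - \left(18096 + 1^{2} - 295\right) = - \frac{1}{7853} - \left(18096 + 1 - 295\right) = - \frac{1}{7853} - 17802 = - \frac{139799107}{7853}$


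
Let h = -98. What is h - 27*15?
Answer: -503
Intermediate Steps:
h - 27*15 = -98 - 27*15 = -98 - 405 = -503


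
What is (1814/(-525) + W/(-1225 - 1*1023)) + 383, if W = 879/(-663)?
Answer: 98994612713/260824200 ≈ 379.55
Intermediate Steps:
W = -293/221 (W = 879*(-1/663) = -293/221 ≈ -1.3258)
(1814/(-525) + W/(-1225 - 1*1023)) + 383 = (1814/(-525) - 293/(221*(-1225 - 1*1023))) + 383 = (1814*(-1/525) - 293/(221*(-1225 - 1023))) + 383 = (-1814/525 - 293/221/(-2248)) + 383 = (-1814/525 - 293/221*(-1/2248)) + 383 = (-1814/525 + 293/496808) + 383 = -901055887/260824200 + 383 = 98994612713/260824200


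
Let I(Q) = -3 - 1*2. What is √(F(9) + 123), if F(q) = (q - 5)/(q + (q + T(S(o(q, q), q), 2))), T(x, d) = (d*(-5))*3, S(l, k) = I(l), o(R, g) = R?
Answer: 4*√69/3 ≈ 11.076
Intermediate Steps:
I(Q) = -5 (I(Q) = -3 - 2 = -5)
S(l, k) = -5
T(x, d) = -15*d (T(x, d) = -5*d*3 = -15*d)
F(q) = (-5 + q)/(-30 + 2*q) (F(q) = (q - 5)/(q + (q - 15*2)) = (-5 + q)/(q + (q - 30)) = (-5 + q)/(q + (-30 + q)) = (-5 + q)/(-30 + 2*q))
√(F(9) + 123) = √((-5 + 9)/(2*(-15 + 9)) + 123) = √((½)*4/(-6) + 123) = √((½)*(-⅙)*4 + 123) = √(-⅓ + 123) = √(368/3) = 4*√69/3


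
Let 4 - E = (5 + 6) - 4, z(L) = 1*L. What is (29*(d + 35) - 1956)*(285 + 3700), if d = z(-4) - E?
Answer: -3865450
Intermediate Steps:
z(L) = L
E = -3 (E = 4 - ((5 + 6) - 4) = 4 - (11 - 4) = 4 - 1*7 = 4 - 7 = -3)
d = -1 (d = -4 - 1*(-3) = -4 + 3 = -1)
(29*(d + 35) - 1956)*(285 + 3700) = (29*(-1 + 35) - 1956)*(285 + 3700) = (29*34 - 1956)*3985 = (986 - 1956)*3985 = -970*3985 = -3865450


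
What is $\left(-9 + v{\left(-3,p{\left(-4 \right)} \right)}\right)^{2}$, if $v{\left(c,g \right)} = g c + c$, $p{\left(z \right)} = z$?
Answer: $0$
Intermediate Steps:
$v{\left(c,g \right)} = c + c g$ ($v{\left(c,g \right)} = c g + c = c + c g$)
$\left(-9 + v{\left(-3,p{\left(-4 \right)} \right)}\right)^{2} = \left(-9 - 3 \left(1 - 4\right)\right)^{2} = \left(-9 - -9\right)^{2} = \left(-9 + 9\right)^{2} = 0^{2} = 0$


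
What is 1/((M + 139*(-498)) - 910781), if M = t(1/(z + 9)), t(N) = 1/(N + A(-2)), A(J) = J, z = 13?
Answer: -43/42140151 ≈ -1.0204e-6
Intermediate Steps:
t(N) = 1/(-2 + N) (t(N) = 1/(N - 2) = 1/(-2 + N))
M = -22/43 (M = 1/(-2 + 1/(13 + 9)) = 1/(-2 + 1/22) = 1/(-43/22) = -22/43 ≈ -0.51163)
1/((M + 139*(-498)) - 910781) = 1/((-22/43 + 139*(-498)) - 910781) = 1/((-22/43 - 69222) - 910781) = 1/(-2976568/43 - 910781) = 1/(-42140151/43) = -43/42140151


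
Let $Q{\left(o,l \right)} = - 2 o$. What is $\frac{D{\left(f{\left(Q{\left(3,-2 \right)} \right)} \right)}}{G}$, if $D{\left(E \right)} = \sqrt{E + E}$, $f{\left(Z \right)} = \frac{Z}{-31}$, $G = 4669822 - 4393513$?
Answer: $\frac{2 \sqrt{93}}{8565579} \approx 2.2517 \cdot 10^{-6}$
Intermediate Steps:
$G = 276309$ ($G = 4669822 - 4393513 = 276309$)
$f{\left(Z \right)} = - \frac{Z}{31}$ ($f{\left(Z \right)} = Z \left(- \frac{1}{31}\right) = - \frac{Z}{31}$)
$D{\left(E \right)} = \sqrt{2} \sqrt{E}$ ($D{\left(E \right)} = \sqrt{2 E} = \sqrt{2} \sqrt{E}$)
$\frac{D{\left(f{\left(Q{\left(3,-2 \right)} \right)} \right)}}{G} = \frac{\sqrt{2} \sqrt{- \frac{\left(-2\right) 3}{31}}}{276309} = \sqrt{2} \sqrt{\left(- \frac{1}{31}\right) \left(-6\right)} \frac{1}{276309} = \sqrt{2} \sqrt{\frac{6}{31}} \cdot \frac{1}{276309} = \sqrt{2} \frac{\sqrt{186}}{31} \cdot \frac{1}{276309} = \frac{2 \sqrt{93}}{31} \cdot \frac{1}{276309} = \frac{2 \sqrt{93}}{8565579}$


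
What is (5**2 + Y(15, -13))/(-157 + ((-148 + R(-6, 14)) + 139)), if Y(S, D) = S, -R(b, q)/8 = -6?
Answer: -20/59 ≈ -0.33898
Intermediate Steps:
R(b, q) = 48 (R(b, q) = -8*(-6) = 48)
(5**2 + Y(15, -13))/(-157 + ((-148 + R(-6, 14)) + 139)) = (5**2 + 15)/(-157 + ((-148 + 48) + 139)) = (25 + 15)/(-157 + (-100 + 139)) = 40/(-157 + 39) = 40/(-118) = 40*(-1/118) = -20/59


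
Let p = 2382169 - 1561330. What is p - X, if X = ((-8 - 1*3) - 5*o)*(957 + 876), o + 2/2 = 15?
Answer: 969312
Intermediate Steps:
o = 14 (o = -1 + 15 = 14)
X = -148473 (X = ((-8 - 1*3) - 5*14)*(957 + 876) = ((-8 - 3) - 70)*1833 = (-11 - 70)*1833 = -81*1833 = -148473)
p = 820839
p - X = 820839 - 1*(-148473) = 820839 + 148473 = 969312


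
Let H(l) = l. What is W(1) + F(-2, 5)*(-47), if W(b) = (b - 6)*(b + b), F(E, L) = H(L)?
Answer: -245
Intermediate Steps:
F(E, L) = L
W(b) = 2*b*(-6 + b) (W(b) = (-6 + b)*(2*b) = 2*b*(-6 + b))
W(1) + F(-2, 5)*(-47) = 2*1*(-6 + 1) + 5*(-47) = 2*1*(-5) - 235 = -10 - 235 = -245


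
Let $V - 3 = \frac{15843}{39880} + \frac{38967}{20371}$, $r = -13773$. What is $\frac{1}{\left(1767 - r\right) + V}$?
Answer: $\frac{812395480}{12628939687353} \approx 6.4328 \cdot 10^{-5}$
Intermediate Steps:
$V = \frac{4313928153}{812395480}$ ($V = 3 + \left(\frac{15843}{39880} + \frac{38967}{20371}\right) = 3 + \frac{1876741713}{812395480} = \frac{4313928153}{812395480} \approx 5.3101$)
$\frac{1}{\left(1767 - r\right) + V} = \frac{1}{\left(1767 - -13773\right) + \frac{4313928153}{812395480}} = \frac{1}{\left(1767 + 13773\right) + \frac{4313928153}{812395480}} = \frac{1}{15540 + \frac{4313928153}{812395480}} = \frac{1}{\frac{12628939687353}{812395480}} = \frac{812395480}{12628939687353}$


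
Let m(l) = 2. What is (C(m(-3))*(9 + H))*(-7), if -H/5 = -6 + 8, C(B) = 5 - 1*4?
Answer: 7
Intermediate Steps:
C(B) = 1 (C(B) = 5 - 4 = 1)
H = -10 (H = -5*(-6 + 8) = -5*2 = -10)
(C(m(-3))*(9 + H))*(-7) = (1*(9 - 10))*(-7) = (1*(-1))*(-7) = -1*(-7) = 7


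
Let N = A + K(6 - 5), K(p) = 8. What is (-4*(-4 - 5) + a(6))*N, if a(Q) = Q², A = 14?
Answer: 1584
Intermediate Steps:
N = 22 (N = 14 + 8 = 22)
(-4*(-4 - 5) + a(6))*N = (-4*(-4 - 5) + 6²)*22 = (-4*(-9) + 36)*22 = (36 + 36)*22 = 72*22 = 1584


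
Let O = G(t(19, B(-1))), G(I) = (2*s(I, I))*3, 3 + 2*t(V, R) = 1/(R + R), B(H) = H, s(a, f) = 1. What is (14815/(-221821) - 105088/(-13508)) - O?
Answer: 1283113955/749089517 ≈ 1.7129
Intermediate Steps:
t(V, R) = -3/2 + 1/(4*R) (t(V, R) = -3/2 + 1/(2*(R + R)) = -3/2 + 1/(2*((2*R))) = -3/2 + (1/(2*R))/2 = -3/2 + 1/(4*R))
G(I) = 6 (G(I) = (2*1)*3 = 2*3 = 6)
O = 6
(14815/(-221821) - 105088/(-13508)) - O = (14815/(-221821) - 105088/(-13508)) - 1*6 = (14815*(-1/221821) - 105088*(-1/13508)) - 6 = (-14815/221821 + 26272/3377) - 6 = 5777651057/749089517 - 6 = 1283113955/749089517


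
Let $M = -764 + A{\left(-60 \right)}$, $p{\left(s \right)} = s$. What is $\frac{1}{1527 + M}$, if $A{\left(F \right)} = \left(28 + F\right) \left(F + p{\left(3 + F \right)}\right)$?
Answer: $\frac{1}{4507} \approx 0.00022188$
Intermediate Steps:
$A{\left(F \right)} = \left(3 + 2 F\right) \left(28 + F\right)$ ($A{\left(F \right)} = \left(28 + F\right) \left(F + \left(3 + F\right)\right) = \left(28 + F\right) \left(3 + 2 F\right) = \left(3 + 2 F\right) \left(28 + F\right)$)
$M = 2980$ ($M = -764 + \left(84 + 2 \left(-60\right)^{2} + 59 \left(-60\right)\right) = -764 + \left(84 + 2 \cdot 3600 - 3540\right) = -764 + \left(84 + 7200 - 3540\right) = -764 + 3744 = 2980$)
$\frac{1}{1527 + M} = \frac{1}{1527 + 2980} = \frac{1}{4507}$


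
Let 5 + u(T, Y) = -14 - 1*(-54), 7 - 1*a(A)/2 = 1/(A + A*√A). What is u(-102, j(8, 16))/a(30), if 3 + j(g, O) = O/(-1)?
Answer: 3197775/1279319 + 525*√30/1279319 ≈ 2.5018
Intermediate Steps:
j(g, O) = -3 - O (j(g, O) = -3 + O/(-1) = -3 + O*(-1) = -3 - O)
a(A) = 14 - 2/(A + A^(3/2)) (a(A) = 14 - 2/(A + A*√A) = 14 - 2/(A + A^(3/2)))
u(T, Y) = 35 (u(T, Y) = -5 + (-14 - 1*(-54)) = -5 + (-14 + 54) = -5 + 40 = 35)
u(-102, j(8, 16))/a(30) = 35/((2*(-1 + 7*30 + 7*30^(3/2))/(30 + 30^(3/2)))) = 35/((2*(-1 + 210 + 7*(30*√30))/(30 + 30*√30))) = 35/((2*(-1 + 210 + 210*√30)/(30 + 30*√30))) = 35/((2*(209 + 210*√30)/(30 + 30*√30))) = 35*((30 + 30*√30)/(2*(209 + 210*√30))) = 35*(30 + 30*√30)/(2*(209 + 210*√30))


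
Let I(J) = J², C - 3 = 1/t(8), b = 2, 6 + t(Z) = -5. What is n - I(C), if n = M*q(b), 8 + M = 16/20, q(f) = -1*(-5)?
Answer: -5380/121 ≈ -44.463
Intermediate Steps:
t(Z) = -11 (t(Z) = -6 - 5 = -11)
q(f) = 5
C = 32/11 (C = 3 + 1/(-11) = 3 - 1/11 = 32/11 ≈ 2.9091)
M = -36/5 (M = -8 + 16/20 = -8 + 16*(1/20) = -8 + ⅘ = -36/5 ≈ -7.2000)
n = -36 (n = -36/5*5 = -36)
n - I(C) = -36 - (32/11)² = -36 - 1*1024/121 = -36 - 1024/121 = -5380/121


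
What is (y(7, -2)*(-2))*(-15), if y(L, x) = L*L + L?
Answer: 1680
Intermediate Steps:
y(L, x) = L + L² (y(L, x) = L² + L = L + L²)
(y(7, -2)*(-2))*(-15) = ((7*(1 + 7))*(-2))*(-15) = ((7*8)*(-2))*(-15) = (56*(-2))*(-15) = -112*(-15) = 1680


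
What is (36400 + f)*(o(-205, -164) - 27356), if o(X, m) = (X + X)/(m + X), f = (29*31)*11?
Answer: -11396074066/9 ≈ -1.2662e+9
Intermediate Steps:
f = 9889 (f = 899*11 = 9889)
o(X, m) = 2*X/(X + m) (o(X, m) = (2*X)/(X + m) = 2*X/(X + m))
(36400 + f)*(o(-205, -164) - 27356) = (36400 + 9889)*(2*(-205)/(-205 - 164) - 27356) = 46289*(2*(-205)/(-369) - 27356) = 46289*(2*(-205)*(-1/369) - 27356) = 46289*(10/9 - 27356) = 46289*(-246194/9) = -11396074066/9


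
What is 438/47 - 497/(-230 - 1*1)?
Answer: 17791/1551 ≈ 11.471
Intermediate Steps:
438/47 - 497/(-230 - 1*1) = 438*(1/47) - 497/(-230 - 1) = 438/47 - 497/(-231) = 438/47 - 497*(-1/231) = 438/47 + 71/33 = 17791/1551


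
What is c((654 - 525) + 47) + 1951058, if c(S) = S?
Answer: 1951234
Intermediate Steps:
c((654 - 525) + 47) + 1951058 = ((654 - 525) + 47) + 1951058 = (129 + 47) + 1951058 = 176 + 1951058 = 1951234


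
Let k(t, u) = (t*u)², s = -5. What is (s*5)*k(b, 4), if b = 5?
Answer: -10000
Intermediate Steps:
k(t, u) = t²*u²
(s*5)*k(b, 4) = (-5*5)*(5²*4²) = -625*16 = -25*400 = -10000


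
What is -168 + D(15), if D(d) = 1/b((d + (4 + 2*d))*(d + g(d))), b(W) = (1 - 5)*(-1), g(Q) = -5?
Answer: -671/4 ≈ -167.75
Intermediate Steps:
b(W) = 4 (b(W) = -4*(-1) = 4)
D(d) = ¼ (D(d) = 1/4 = ¼)
-168 + D(15) = -168 + ¼ = -671/4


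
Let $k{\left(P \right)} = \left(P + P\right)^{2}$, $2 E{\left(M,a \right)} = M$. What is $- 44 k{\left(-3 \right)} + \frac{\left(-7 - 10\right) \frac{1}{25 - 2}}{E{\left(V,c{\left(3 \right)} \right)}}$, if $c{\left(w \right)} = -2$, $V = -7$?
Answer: $- \frac{254990}{161} \approx -1583.8$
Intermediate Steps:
$E{\left(M,a \right)} = \frac{M}{2}$
$k{\left(P \right)} = 4 P^{2}$ ($k{\left(P \right)} = \left(2 P\right)^{2} = 4 P^{2}$)
$- 44 k{\left(-3 \right)} + \frac{\left(-7 - 10\right) \frac{1}{25 - 2}}{E{\left(V,c{\left(3 \right)} \right)}} = - 44 \cdot 4 \left(-3\right)^{2} + \frac{\left(-7 - 10\right) \frac{1}{25 - 2}}{\frac{1}{2} \left(-7\right)} = - 44 \cdot 4 \cdot 9 + \frac{\left(-17\right) \frac{1}{23}}{- \frac{7}{2}} = \left(-44\right) 36 + \left(-17\right) \frac{1}{23} \left(- \frac{2}{7}\right) = -1584 - - \frac{34}{161} = -1584 + \frac{34}{161} = - \frac{254990}{161}$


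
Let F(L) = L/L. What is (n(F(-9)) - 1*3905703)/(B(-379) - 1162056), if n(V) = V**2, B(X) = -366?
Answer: 1952851/581211 ≈ 3.3600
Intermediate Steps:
F(L) = 1
(n(F(-9)) - 1*3905703)/(B(-379) - 1162056) = (1**2 - 1*3905703)/(-366 - 1162056) = (1 - 3905703)/(-1162422) = -3905702*(-1/1162422) = 1952851/581211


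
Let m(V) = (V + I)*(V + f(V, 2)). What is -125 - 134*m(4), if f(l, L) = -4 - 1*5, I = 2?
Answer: 3895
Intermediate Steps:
f(l, L) = -9 (f(l, L) = -4 - 5 = -9)
m(V) = (-9 + V)*(2 + V) (m(V) = (V + 2)*(V - 9) = (2 + V)*(-9 + V) = (-9 + V)*(2 + V))
-125 - 134*m(4) = -125 - 134*(-18 + 4**2 - 7*4) = -125 - 134*(-18 + 16 - 28) = -125 - 134*(-30) = -125 + 4020 = 3895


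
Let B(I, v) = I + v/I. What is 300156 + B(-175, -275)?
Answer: 2099878/7 ≈ 2.9998e+5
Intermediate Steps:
B(I, v) = I + v/I
300156 + B(-175, -275) = 300156 + (-175 - 275/(-175)) = 300156 + (-175 - 275*(-1/175)) = 300156 + (-175 + 11/7) = 300156 - 1214/7 = 2099878/7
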